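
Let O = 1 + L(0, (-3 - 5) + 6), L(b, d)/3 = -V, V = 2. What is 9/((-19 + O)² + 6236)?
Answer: 9/6812 ≈ 0.0013212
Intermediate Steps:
L(b, d) = -6 (L(b, d) = 3*(-1*2) = 3*(-2) = -6)
O = -5 (O = 1 - 6 = -5)
9/((-19 + O)² + 6236) = 9/((-19 - 5)² + 6236) = 9/((-24)² + 6236) = 9/(576 + 6236) = 9/6812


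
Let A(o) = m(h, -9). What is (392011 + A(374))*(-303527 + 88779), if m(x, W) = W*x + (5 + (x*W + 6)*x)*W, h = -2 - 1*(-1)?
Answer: -84204838280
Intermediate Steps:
h = -1 (h = -2 + 1 = -1)
m(x, W) = W*x + W*(5 + x*(6 + W*x)) (m(x, W) = W*x + (5 + (W*x + 6)*x)*W = W*x + (5 + (6 + W*x)*x)*W = W*x + (5 + x*(6 + W*x))*W = W*x + W*(5 + x*(6 + W*x)))
A(o) = 99 (A(o) = -9*(5 + 7*(-1) - 9*(-1)**2) = -9*(5 - 7 - 9*1) = -9*(5 - 7 - 9) = -9*(-11) = 99)
(392011 + A(374))*(-303527 + 88779) = (392011 + 99)*(-303527 + 88779) = 392110*(-214748) = -84204838280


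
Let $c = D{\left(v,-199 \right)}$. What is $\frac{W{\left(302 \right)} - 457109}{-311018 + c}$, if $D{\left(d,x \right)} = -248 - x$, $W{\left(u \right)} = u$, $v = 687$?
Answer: $\frac{152269}{103689} \approx 1.4685$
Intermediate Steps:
$c = -49$ ($c = -248 - -199 = -248 + 199 = -49$)
$\frac{W{\left(302 \right)} - 457109}{-311018 + c} = \frac{302 - 457109}{-311018 - 49} = - \frac{456807}{-311067} = \left(-456807\right) \left(- \frac{1}{311067}\right) = \frac{152269}{103689}$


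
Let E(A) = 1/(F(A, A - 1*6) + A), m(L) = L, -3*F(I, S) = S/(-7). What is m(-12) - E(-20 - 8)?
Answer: -7443/622 ≈ -11.966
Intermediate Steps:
F(I, S) = S/21 (F(I, S) = -S/(3*(-7)) = -S*(-1)/(3*7) = -(-1)*S/21 = S/21)
E(A) = 1/(-2/7 + 22*A/21) (E(A) = 1/((A - 1*6)/21 + A) = 1/((A - 6)/21 + A) = 1/((-6 + A)/21 + A) = 1/((-2/7 + A/21) + A) = 1/(-2/7 + 22*A/21))
m(-12) - E(-20 - 8) = -12 - 21/(2*(-3 + 11*(-20 - 8))) = -12 - 21/(2*(-3 + 11*(-28))) = -12 - 21/(2*(-3 - 308)) = -12 - 21/(2*(-311)) = -12 - 21*(-1)/(2*311) = -12 - 1*(-21/622) = -12 + 21/622 = -7443/622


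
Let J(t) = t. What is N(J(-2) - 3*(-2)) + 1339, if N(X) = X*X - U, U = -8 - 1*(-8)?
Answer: 1355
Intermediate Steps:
U = 0 (U = -8 + 8 = 0)
N(X) = X**2 (N(X) = X*X - 1*0 = X**2 + 0 = X**2)
N(J(-2) - 3*(-2)) + 1339 = (-2 - 3*(-2))**2 + 1339 = (-2 + 6)**2 + 1339 = 4**2 + 1339 = 16 + 1339 = 1355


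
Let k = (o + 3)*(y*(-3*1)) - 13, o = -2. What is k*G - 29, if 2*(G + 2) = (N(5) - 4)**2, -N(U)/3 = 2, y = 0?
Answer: -653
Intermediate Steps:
N(U) = -6 (N(U) = -3*2 = -6)
G = 48 (G = -2 + (-6 - 4)**2/2 = -2 + (1/2)*(-10)**2 = -2 + (1/2)*100 = -2 + 50 = 48)
k = -13 (k = (-2 + 3)*(0*(-3*1)) - 13 = 1*(0*(-3)) - 13 = 1*0 - 13 = 0 - 13 = -13)
k*G - 29 = -13*48 - 29 = -624 - 29 = -653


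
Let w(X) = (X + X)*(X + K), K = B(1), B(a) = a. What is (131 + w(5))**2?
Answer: 36481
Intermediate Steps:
K = 1
w(X) = 2*X*(1 + X) (w(X) = (X + X)*(X + 1) = (2*X)*(1 + X) = 2*X*(1 + X))
(131 + w(5))**2 = (131 + 2*5*(1 + 5))**2 = (131 + 2*5*6)**2 = (131 + 60)**2 = 191**2 = 36481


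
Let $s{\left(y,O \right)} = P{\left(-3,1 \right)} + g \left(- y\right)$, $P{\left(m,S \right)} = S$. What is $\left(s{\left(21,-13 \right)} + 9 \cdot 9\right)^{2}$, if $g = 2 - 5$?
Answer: $21025$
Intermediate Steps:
$g = -3$ ($g = 2 - 5 = -3$)
$s{\left(y,O \right)} = 1 + 3 y$ ($s{\left(y,O \right)} = 1 - 3 \left(- y\right) = 1 + 3 y$)
$\left(s{\left(21,-13 \right)} + 9 \cdot 9\right)^{2} = \left(\left(1 + 3 \cdot 21\right) + 9 \cdot 9\right)^{2} = \left(\left(1 + 63\right) + 81\right)^{2} = \left(64 + 81\right)^{2} = 145^{2} = 21025$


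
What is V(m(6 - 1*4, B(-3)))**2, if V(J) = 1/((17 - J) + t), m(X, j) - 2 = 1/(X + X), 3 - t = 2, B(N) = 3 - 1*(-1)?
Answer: 16/3969 ≈ 0.0040312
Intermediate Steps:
B(N) = 4 (B(N) = 3 + 1 = 4)
t = 1 (t = 3 - 1*2 = 3 - 2 = 1)
m(X, j) = 2 + 1/(2*X) (m(X, j) = 2 + 1/(X + X) = 2 + 1/(2*X))
V(J) = 1/(18 - J) (V(J) = 1/((17 - J) + 1) = 1/(18 - J))
V(m(6 - 1*4, B(-3)))**2 = (1/(18 - (2 + 1/(2*(6 - 1*4)))))**2 = (1/(18 - (2 + 1/(2*(6 - 4)))))**2 = (1/(18 - (2 + (1/2)/2)))**2 = (1/(18 - (2 + (1/2)*(1/2))))**2 = (1/(18 - (2 + 1/4)))**2 = (1/(18 - 1*9/4))**2 = (1/(18 - 9/4))**2 = (1/(63/4))**2 = (4/63)**2 = 16/3969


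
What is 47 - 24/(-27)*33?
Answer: 229/3 ≈ 76.333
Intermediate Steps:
47 - 24/(-27)*33 = 47 - 24*(-1/27)*33 = 47 + (8/9)*33 = 47 + 88/3 = 229/3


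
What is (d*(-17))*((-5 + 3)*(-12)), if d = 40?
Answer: -16320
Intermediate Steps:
(d*(-17))*((-5 + 3)*(-12)) = (40*(-17))*((-5 + 3)*(-12)) = -(-1360)*(-12) = -680*24 = -16320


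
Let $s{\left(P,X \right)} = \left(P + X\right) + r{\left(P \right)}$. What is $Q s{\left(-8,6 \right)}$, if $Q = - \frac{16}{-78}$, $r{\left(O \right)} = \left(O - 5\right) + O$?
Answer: $- \frac{184}{39} \approx -4.7179$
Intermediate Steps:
$r{\left(O \right)} = -5 + 2 O$ ($r{\left(O \right)} = \left(-5 + O\right) + O = -5 + 2 O$)
$s{\left(P,X \right)} = -5 + X + 3 P$ ($s{\left(P,X \right)} = \left(P + X\right) + \left(-5 + 2 P\right) = -5 + X + 3 P$)
$Q = \frac{8}{39}$ ($Q = \left(-16\right) \left(- \frac{1}{78}\right) = \frac{8}{39} \approx 0.20513$)
$Q s{\left(-8,6 \right)} = \frac{8 \left(-5 + 6 + 3 \left(-8\right)\right)}{39} = \frac{8 \left(-5 + 6 - 24\right)}{39} = \frac{8}{39} \left(-23\right) = - \frac{184}{39}$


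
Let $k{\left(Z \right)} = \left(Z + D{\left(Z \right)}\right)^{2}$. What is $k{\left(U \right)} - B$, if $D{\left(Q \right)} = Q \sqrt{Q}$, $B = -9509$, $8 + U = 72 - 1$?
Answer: $263525 + 23814 \sqrt{7} \approx 3.2653 \cdot 10^{5}$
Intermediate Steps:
$U = 63$ ($U = -8 + \left(72 - 1\right) = -8 + 71 = 63$)
$D{\left(Q \right)} = Q^{\frac{3}{2}}$
$k{\left(Z \right)} = \left(Z + Z^{\frac{3}{2}}\right)^{2}$
$k{\left(U \right)} - B = \left(63 + 63^{\frac{3}{2}}\right)^{2} - -9509 = \left(63 + 189 \sqrt{7}\right)^{2} + 9509 = 9509 + \left(63 + 189 \sqrt{7}\right)^{2}$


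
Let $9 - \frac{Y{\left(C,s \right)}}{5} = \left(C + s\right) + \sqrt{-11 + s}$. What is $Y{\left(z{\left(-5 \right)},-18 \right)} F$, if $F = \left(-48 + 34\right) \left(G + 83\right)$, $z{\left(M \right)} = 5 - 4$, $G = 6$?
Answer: $-161980 + 6230 i \sqrt{29} \approx -1.6198 \cdot 10^{5} + 33550.0 i$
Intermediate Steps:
$z{\left(M \right)} = 1$ ($z{\left(M \right)} = 5 - 4 = 1$)
$Y{\left(C,s \right)} = 45 - 5 C - 5 s - 5 \sqrt{-11 + s}$ ($Y{\left(C,s \right)} = 45 - 5 \left(\left(C + s\right) + \sqrt{-11 + s}\right) = 45 - 5 \left(C + s + \sqrt{-11 + s}\right) = 45 - \left(5 C + 5 s + 5 \sqrt{-11 + s}\right) = 45 - 5 C - 5 s - 5 \sqrt{-11 + s}$)
$F = -1246$ ($F = \left(-48 + 34\right) \left(6 + 83\right) = \left(-14\right) 89 = -1246$)
$Y{\left(z{\left(-5 \right)},-18 \right)} F = \left(45 - 5 - -90 - 5 \sqrt{-11 - 18}\right) \left(-1246\right) = \left(45 - 5 + 90 - 5 \sqrt{-29}\right) \left(-1246\right) = \left(45 - 5 + 90 - 5 i \sqrt{29}\right) \left(-1246\right) = \left(130 - 5 i \sqrt{29}\right) \left(-1246\right) = -161980 + 6230 i \sqrt{29}$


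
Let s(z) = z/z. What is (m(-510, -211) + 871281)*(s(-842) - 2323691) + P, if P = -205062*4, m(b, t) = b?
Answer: -2023402685238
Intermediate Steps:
s(z) = 1
P = -820248
(m(-510, -211) + 871281)*(s(-842) - 2323691) + P = (-510 + 871281)*(1 - 2323691) - 820248 = 870771*(-2323690) - 820248 = -2023401864990 - 820248 = -2023402685238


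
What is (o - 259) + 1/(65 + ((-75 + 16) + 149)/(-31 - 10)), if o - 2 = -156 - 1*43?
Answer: -1174159/2575 ≈ -455.98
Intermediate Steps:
o = -197 (o = 2 + (-156 - 1*43) = 2 + (-156 - 43) = 2 - 199 = -197)
(o - 259) + 1/(65 + ((-75 + 16) + 149)/(-31 - 10)) = (-197 - 259) + 1/(65 + ((-75 + 16) + 149)/(-31 - 10)) = -456 + 1/(65 + (-59 + 149)/(-41)) = -456 + 1/(65 + 90*(-1/41)) = -456 + 1/(65 - 90/41) = -456 + 1/(2575/41) = -456 + 41/2575 = -1174159/2575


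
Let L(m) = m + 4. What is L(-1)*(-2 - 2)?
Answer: -12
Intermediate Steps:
L(m) = 4 + m
L(-1)*(-2 - 2) = (4 - 1)*(-2 - 2) = 3*(-4) = -12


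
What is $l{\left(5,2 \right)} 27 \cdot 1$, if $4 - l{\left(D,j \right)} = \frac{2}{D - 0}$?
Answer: $\frac{486}{5} \approx 97.2$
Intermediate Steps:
$l{\left(D,j \right)} = 4 - \frac{2}{D}$ ($l{\left(D,j \right)} = 4 - \frac{2}{D - 0} = 4 - \frac{2}{D + 0} = 4 - \frac{2}{D}$)
$l{\left(5,2 \right)} 27 \cdot 1 = \left(4 - \frac{2}{5}\right) 27 \cdot 1 = \frac{18}{5} \cdot 27 \cdot 1 = \frac{486}{5} \cdot 1 = \frac{486}{5}$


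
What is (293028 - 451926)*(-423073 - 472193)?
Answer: 142255976868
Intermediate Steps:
(293028 - 451926)*(-423073 - 472193) = -158898*(-895266) = 142255976868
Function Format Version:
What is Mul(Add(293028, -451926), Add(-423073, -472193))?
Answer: 142255976868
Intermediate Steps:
Mul(Add(293028, -451926), Add(-423073, -472193)) = Mul(-158898, -895266) = 142255976868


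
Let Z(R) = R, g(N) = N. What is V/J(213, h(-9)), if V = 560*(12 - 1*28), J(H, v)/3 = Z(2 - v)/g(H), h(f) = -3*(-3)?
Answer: 90880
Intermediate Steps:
h(f) = 9
J(H, v) = 3*(2 - v)/H (J(H, v) = 3*((2 - v)/H) = 3*(2 - v)/H)
V = -8960 (V = 560*(12 - 28) = 560*(-16) = -8960)
V/J(213, h(-9)) = -8960*71/(2 - 1*9) = -8960*71/(2 - 9) = -8960/(3*(1/213)*(-7)) = -8960/(-7/71) = -8960*(-71/7) = 90880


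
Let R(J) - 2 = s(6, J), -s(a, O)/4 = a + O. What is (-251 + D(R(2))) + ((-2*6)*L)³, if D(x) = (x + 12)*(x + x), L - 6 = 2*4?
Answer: -4740803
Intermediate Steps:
L = 14 (L = 6 + 2*4 = 6 + 8 = 14)
s(a, O) = -4*O - 4*a (s(a, O) = -4*(a + O) = -4*(O + a) = -4*O - 4*a)
R(J) = -22 - 4*J (R(J) = 2 + (-4*J - 4*6) = 2 + (-4*J - 24) = 2 + (-24 - 4*J) = -22 - 4*J)
D(x) = 2*x*(12 + x) (D(x) = (12 + x)*(2*x) = 2*x*(12 + x))
(-251 + D(R(2))) + ((-2*6)*L)³ = (-251 + 2*(-22 - 4*2)*(12 + (-22 - 4*2))) + (-2*6*14)³ = (-251 + 2*(-22 - 8)*(12 + (-22 - 8))) + (-12*14)³ = (-251 + 2*(-30)*(12 - 30)) + (-168)³ = (-251 + 2*(-30)*(-18)) - 4741632 = (-251 + 1080) - 4741632 = 829 - 4741632 = -4740803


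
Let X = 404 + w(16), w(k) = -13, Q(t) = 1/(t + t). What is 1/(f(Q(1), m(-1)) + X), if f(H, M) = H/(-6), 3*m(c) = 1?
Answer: 12/4691 ≈ 0.0025581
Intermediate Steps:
m(c) = ⅓ (m(c) = (⅓)*1 = ⅓)
Q(t) = 1/(2*t)
f(H, M) = -H/6 (f(H, M) = H*(-⅙) = -H/6)
X = 391 (X = 404 - 13 = 391)
1/(f(Q(1), m(-1)) + X) = 1/(-1/(12*1) + 391) = 1/(-1/12 + 391) = 1/(4691/12) = 12/4691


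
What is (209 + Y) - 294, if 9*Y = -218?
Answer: -983/9 ≈ -109.22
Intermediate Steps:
Y = -218/9 (Y = (⅑)*(-218) = -218/9 ≈ -24.222)
(209 + Y) - 294 = (209 - 218/9) - 294 = 1663/9 - 294 = -983/9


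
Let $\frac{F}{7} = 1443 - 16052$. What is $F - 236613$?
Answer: $-338876$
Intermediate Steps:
$F = -102263$ ($F = 7 \left(1443 - 16052\right) = 7 \left(-14609\right) = -102263$)
$F - 236613 = -102263 - 236613 = -338876$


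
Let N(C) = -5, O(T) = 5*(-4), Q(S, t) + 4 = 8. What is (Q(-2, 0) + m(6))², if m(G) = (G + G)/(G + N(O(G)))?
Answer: 256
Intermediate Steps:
Q(S, t) = 4 (Q(S, t) = -4 + 8 = 4)
O(T) = -20
m(G) = 2*G/(-5 + G) (m(G) = (G + G)/(G - 5) = (2*G)/(-5 + G) = 2*G/(-5 + G))
(Q(-2, 0) + m(6))² = (4 + 2*6/(-5 + 6))² = (4 + 2*6/1)² = (4 + 2*6*1)² = (4 + 12)² = 16² = 256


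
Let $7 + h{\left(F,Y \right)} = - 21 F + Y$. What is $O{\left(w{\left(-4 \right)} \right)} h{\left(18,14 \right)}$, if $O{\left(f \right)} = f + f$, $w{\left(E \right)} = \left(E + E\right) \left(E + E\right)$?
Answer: $-47488$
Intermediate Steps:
$w{\left(E \right)} = 4 E^{2}$ ($w{\left(E \right)} = 2 E 2 E = 4 E^{2}$)
$O{\left(f \right)} = 2 f$
$h{\left(F,Y \right)} = -7 + Y - 21 F$ ($h{\left(F,Y \right)} = -7 - \left(- Y + 21 F\right) = -7 + Y - 21 F$)
$O{\left(w{\left(-4 \right)} \right)} h{\left(18,14 \right)} = 2 \cdot 4 \left(-4\right)^{2} \left(-7 + 14 - 378\right) = 2 \cdot 4 \cdot 16 \left(-7 + 14 - 378\right) = 2 \cdot 64 \left(-371\right) = 128 \left(-371\right) = -47488$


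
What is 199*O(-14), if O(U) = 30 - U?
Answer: 8756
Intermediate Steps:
199*O(-14) = 199*(30 - 1*(-14)) = 199*(30 + 14) = 199*44 = 8756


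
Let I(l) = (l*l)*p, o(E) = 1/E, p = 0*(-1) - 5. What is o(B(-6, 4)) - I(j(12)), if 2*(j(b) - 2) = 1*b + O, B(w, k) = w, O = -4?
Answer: 1079/6 ≈ 179.83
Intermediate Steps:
p = -5 (p = 0 - 5 = -5)
j(b) = b/2 (j(b) = 2 + (1*b - 4)/2 = 2 + (b - 4)/2 = 2 + (-4 + b)/2 = 2 + (-2 + b/2) = b/2)
I(l) = -5*l**2 (I(l) = (l*l)*(-5) = l**2*(-5) = -5*l**2)
o(B(-6, 4)) - I(j(12)) = 1/(-6) - (-5)*((1/2)*12)**2 = -1/6 - (-5)*6**2 = -1/6 - (-5)*36 = -1/6 - 1*(-180) = -1/6 + 180 = 1079/6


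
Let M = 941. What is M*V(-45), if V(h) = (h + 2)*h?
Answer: 1820835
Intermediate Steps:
V(h) = h*(2 + h) (V(h) = (2 + h)*h = h*(2 + h))
M*V(-45) = 941*(-45*(2 - 45)) = 941*(-45*(-43)) = 941*1935 = 1820835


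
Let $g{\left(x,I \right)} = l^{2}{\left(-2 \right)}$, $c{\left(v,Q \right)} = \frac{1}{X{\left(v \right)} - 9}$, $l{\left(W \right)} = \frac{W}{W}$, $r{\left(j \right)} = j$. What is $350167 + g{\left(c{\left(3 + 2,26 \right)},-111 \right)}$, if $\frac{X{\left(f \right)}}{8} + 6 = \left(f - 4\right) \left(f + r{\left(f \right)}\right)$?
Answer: $350168$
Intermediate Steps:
$l{\left(W \right)} = 1$
$X{\left(f \right)} = -48 + 16 f \left(-4 + f\right)$ ($X{\left(f \right)} = -48 + 8 \left(f - 4\right) \left(f + f\right) = -48 + 8 \left(-4 + f\right) 2 f = -48 + 8 \cdot 2 f \left(-4 + f\right) = -48 + 16 f \left(-4 + f\right)$)
$c{\left(v,Q \right)} = \frac{1}{-57 - 64 v + 16 v^{2}}$ ($c{\left(v,Q \right)} = \frac{1}{\left(-48 - 64 v + 16 v^{2}\right) - 9} = \frac{1}{-57 - 64 v + 16 v^{2}}$)
$g{\left(x,I \right)} = 1$ ($g{\left(x,I \right)} = 1^{2} = 1$)
$350167 + g{\left(c{\left(3 + 2,26 \right)},-111 \right)} = 350167 + 1 = 350168$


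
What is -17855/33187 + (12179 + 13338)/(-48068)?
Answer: -1705086819/1595232716 ≈ -1.0689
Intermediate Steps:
-17855/33187 + (12179 + 13338)/(-48068) = -17855*1/33187 + 25517*(-1/48068) = -17855/33187 - 25517/48068 = -1705086819/1595232716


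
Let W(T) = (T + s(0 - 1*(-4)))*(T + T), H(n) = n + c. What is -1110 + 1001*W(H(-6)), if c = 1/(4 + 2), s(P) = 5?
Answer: 155195/18 ≈ 8621.9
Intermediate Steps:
c = 1/6 ≈ 0.16667
H(n) = 1/6 + n (H(n) = n + 1/6 = 1/6 + n)
W(T) = 2*T*(5 + T) (W(T) = (T + 5)*(T + T) = (5 + T)*(2*T) = 2*T*(5 + T))
-1110 + 1001*W(H(-6)) = -1110 + 1001*(2*(1/6 - 6)*(5 + (1/6 - 6))) = -1110 + 1001*(2*(-35/6)*(5 - 35/6)) = -1110 + 1001*(2*(-35/6)*(-5/6)) = -1110 + 1001*(175/18) = -1110 + 175175/18 = 155195/18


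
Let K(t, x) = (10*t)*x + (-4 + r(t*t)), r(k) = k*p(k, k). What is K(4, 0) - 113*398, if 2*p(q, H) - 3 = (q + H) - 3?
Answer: -44722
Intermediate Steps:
p(q, H) = H/2 + q/2 (p(q, H) = 3/2 + ((q + H) - 3)/2 = 3/2 + ((H + q) - 3)/2 = 3/2 + (-3 + H + q)/2 = 3/2 + (-3/2 + H/2 + q/2) = H/2 + q/2)
r(k) = k² (r(k) = k*(k/2 + k/2) = k*k = k²)
K(t, x) = -4 + t⁴ + 10*t*x (K(t, x) = (10*t)*x + (-4 + (t*t)²) = 10*t*x + (-4 + (t²)²) = 10*t*x + (-4 + t⁴) = -4 + t⁴ + 10*t*x)
K(4, 0) - 113*398 = (-4 + 4⁴ + 10*4*0) - 113*398 = (-4 + 256 + 0) - 44974 = 252 - 44974 = -44722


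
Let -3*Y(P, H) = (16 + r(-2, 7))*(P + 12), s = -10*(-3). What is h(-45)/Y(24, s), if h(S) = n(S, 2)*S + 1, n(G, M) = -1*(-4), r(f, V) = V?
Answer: 179/276 ≈ 0.64855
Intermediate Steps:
n(G, M) = 4
h(S) = 1 + 4*S (h(S) = 4*S + 1 = 1 + 4*S)
s = 30
Y(P, H) = -92 - 23*P/3 (Y(P, H) = -(16 + 7)*(P + 12)/3 = -23*(12 + P)/3 = -(276 + 23*P)/3 = -92 - 23*P/3)
h(-45)/Y(24, s) = (1 + 4*(-45))/(-92 - 23/3*24) = (1 - 180)/(-92 - 184) = -179/(-276) = -179*(-1/276) = 179/276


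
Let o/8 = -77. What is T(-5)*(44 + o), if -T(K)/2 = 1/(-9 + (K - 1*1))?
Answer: -1144/15 ≈ -76.267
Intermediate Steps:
o = -616 (o = 8*(-77) = -616)
T(K) = -2/(-10 + K) (T(K) = -2/(-9 + (K - 1*1)) = -2/(-9 + (K - 1)) = -2/(-9 + (-1 + K)) = -2/(-10 + K))
T(-5)*(44 + o) = (-2/(-10 - 5))*(44 - 616) = -2/(-15)*(-572) = -2*(-1/15)*(-572) = (2/15)*(-572) = -1144/15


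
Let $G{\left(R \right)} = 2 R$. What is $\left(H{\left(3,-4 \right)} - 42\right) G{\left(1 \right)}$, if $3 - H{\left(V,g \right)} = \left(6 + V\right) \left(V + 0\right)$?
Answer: $-132$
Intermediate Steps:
$H{\left(V,g \right)} = 3 - V \left(6 + V\right)$ ($H{\left(V,g \right)} = 3 - \left(6 + V\right) \left(V + 0\right) = 3 - \left(6 + V\right) V = 3 - V \left(6 + V\right)$)
$\left(H{\left(3,-4 \right)} - 42\right) G{\left(1 \right)} = \left(\left(3 - 3^{2} - 18\right) - 42\right) 2 \cdot 1 = \left(\left(3 - 9 - 18\right) - 42\right) 2 = \left(-24 - 42\right) 2 = \left(-66\right) 2 = -132$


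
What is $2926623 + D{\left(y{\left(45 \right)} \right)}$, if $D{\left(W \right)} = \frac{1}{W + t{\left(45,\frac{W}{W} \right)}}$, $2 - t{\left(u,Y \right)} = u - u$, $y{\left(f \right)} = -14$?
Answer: $\frac{35119475}{12} \approx 2.9266 \cdot 10^{6}$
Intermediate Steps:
$t{\left(u,Y \right)} = 2$ ($t{\left(u,Y \right)} = 2 - \left(u - u\right) = 2 - 0 = 2 + 0 = 2$)
$D{\left(W \right)} = \frac{1}{2 + W}$ ($D{\left(W \right)} = \frac{1}{W + 2} = \frac{1}{2 + W}$)
$2926623 + D{\left(y{\left(45 \right)} \right)} = 2926623 + \frac{1}{2 - 14} = 2926623 + \frac{1}{-12} = 2926623 - \frac{1}{12} = \frac{35119475}{12}$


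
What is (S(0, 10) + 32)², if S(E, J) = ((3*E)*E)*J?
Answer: 1024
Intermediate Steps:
S(E, J) = 3*J*E² (S(E, J) = (3*E²)*J = 3*J*E²)
(S(0, 10) + 32)² = (3*10*0² + 32)² = (3*10*0 + 32)² = (0 + 32)² = 32² = 1024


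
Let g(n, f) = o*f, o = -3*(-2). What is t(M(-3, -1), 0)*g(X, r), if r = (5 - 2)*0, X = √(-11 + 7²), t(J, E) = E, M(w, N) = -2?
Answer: 0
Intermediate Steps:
o = 6
X = √38 (X = √(-11 + 49) = √38 ≈ 6.1644)
r = 0 (r = 3*0 = 0)
g(n, f) = 6*f
t(M(-3, -1), 0)*g(X, r) = 0*(6*0) = 0*0 = 0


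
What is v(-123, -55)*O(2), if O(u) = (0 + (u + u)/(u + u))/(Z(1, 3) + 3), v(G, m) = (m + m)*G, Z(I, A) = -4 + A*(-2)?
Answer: -13530/7 ≈ -1932.9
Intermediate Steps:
Z(I, A) = -4 - 2*A
v(G, m) = 2*G*m (v(G, m) = (2*m)*G = 2*G*m)
O(u) = -1/7 (O(u) = (0 + (u + u)/(u + u))/((-4 - 2*3) + 3) = (0 + (2*u)/((2*u)))/((-4 - 6) + 3) = (0 + (2*u)*(1/(2*u)))/(-10 + 3) = (0 + 1)/(-7) = 1*(-1/7) = -1/7)
v(-123, -55)*O(2) = (2*(-123)*(-55))*(-1/7) = 13530*(-1/7) = -13530/7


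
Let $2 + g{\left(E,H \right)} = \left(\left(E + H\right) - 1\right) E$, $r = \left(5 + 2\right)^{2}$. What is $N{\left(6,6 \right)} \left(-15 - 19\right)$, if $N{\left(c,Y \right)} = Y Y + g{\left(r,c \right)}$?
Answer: $-91120$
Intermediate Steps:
$r = 49$ ($r = 7^{2} = 49$)
$g{\left(E,H \right)} = -2 + E \left(-1 + E + H\right)$ ($g{\left(E,H \right)} = -2 + \left(\left(E + H\right) - 1\right) E = -2 + \left(-1 + E + H\right) E = -2 + E \left(-1 + E + H\right)$)
$N{\left(c,Y \right)} = 2350 + Y^{2} + 49 c$ ($N{\left(c,Y \right)} = Y Y + \left(-2 + 49^{2} - 49 + 49 c\right) = Y^{2} + \left(-2 + 2401 - 49 + 49 c\right) = Y^{2} + \left(2350 + 49 c\right) = 2350 + Y^{2} + 49 c$)
$N{\left(6,6 \right)} \left(-15 - 19\right) = \left(2350 + 6^{2} + 49 \cdot 6\right) \left(-15 - 19\right) = \left(2350 + 36 + 294\right) \left(-34\right) = 2680 \left(-34\right) = -91120$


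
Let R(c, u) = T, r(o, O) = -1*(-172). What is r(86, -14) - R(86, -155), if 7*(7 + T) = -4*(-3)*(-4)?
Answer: 1301/7 ≈ 185.86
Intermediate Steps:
r(o, O) = 172
T = -97/7 (T = -7 + (-4*(-3)*(-4))/7 = -7 + (12*(-4))/7 = -7 + (1/7)*(-48) = -7 - 48/7 = -97/7 ≈ -13.857)
R(c, u) = -97/7
r(86, -14) - R(86, -155) = 172 - 1*(-97/7) = 172 + 97/7 = 1301/7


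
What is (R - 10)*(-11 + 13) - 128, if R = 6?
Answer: -136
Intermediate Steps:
(R - 10)*(-11 + 13) - 128 = (6 - 10)*(-11 + 13) - 128 = -4*2 - 128 = -8 - 128 = -136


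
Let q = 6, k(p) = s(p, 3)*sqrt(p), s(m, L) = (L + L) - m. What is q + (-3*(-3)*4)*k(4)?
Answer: 150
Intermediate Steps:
s(m, L) = -m + 2*L (s(m, L) = 2*L - m = -m + 2*L)
k(p) = sqrt(p)*(6 - p) (k(p) = (-p + 2*3)*sqrt(p) = (-p + 6)*sqrt(p) = (6 - p)*sqrt(p) = sqrt(p)*(6 - p))
q + (-3*(-3)*4)*k(4) = 6 + (-3*(-3)*4)*(sqrt(4)*(6 - 1*4)) = 6 + (9*4)*(2*(6 - 4)) = 6 + 36*(2*2) = 6 + 36*4 = 6 + 144 = 150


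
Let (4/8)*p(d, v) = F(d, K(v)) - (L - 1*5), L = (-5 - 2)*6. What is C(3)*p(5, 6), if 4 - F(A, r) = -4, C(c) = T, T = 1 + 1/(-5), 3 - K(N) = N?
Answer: 88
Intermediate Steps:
K(N) = 3 - N
T = 4/5 (T = 1 - 1/5 = 4/5 ≈ 0.80000)
C(c) = 4/5
F(A, r) = 8 (F(A, r) = 4 - 1*(-4) = 4 + 4 = 8)
L = -42 (L = -7*6 = -42)
p(d, v) = 110 (p(d, v) = 2*(8 - (-42 - 1*5)) = 2*(8 - (-42 - 5)) = 2*(8 - 1*(-47)) = 2*(8 + 47) = 2*55 = 110)
C(3)*p(5, 6) = (4/5)*110 = 88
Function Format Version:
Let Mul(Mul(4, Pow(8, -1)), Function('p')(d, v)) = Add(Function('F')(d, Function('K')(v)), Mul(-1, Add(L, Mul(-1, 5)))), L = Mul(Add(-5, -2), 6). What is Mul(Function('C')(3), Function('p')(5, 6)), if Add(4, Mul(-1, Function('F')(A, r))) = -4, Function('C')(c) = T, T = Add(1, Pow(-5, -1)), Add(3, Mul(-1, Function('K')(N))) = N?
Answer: 88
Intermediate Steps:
Function('K')(N) = Add(3, Mul(-1, N))
T = Rational(4, 5) (T = Add(1, Rational(-1, 5)) = Rational(4, 5) ≈ 0.80000)
Function('C')(c) = Rational(4, 5)
Function('F')(A, r) = 8 (Function('F')(A, r) = Add(4, Mul(-1, -4)) = Add(4, 4) = 8)
L = -42 (L = Mul(-7, 6) = -42)
Function('p')(d, v) = 110 (Function('p')(d, v) = Mul(2, Add(8, Mul(-1, Add(-42, Mul(-1, 5))))) = Mul(2, Add(8, Mul(-1, Add(-42, -5)))) = Mul(2, Add(8, Mul(-1, -47))) = Mul(2, Add(8, 47)) = Mul(2, 55) = 110)
Mul(Function('C')(3), Function('p')(5, 6)) = Mul(Rational(4, 5), 110) = 88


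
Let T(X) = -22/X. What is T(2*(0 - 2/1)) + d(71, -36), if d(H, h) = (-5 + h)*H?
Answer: -5811/2 ≈ -2905.5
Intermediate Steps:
d(H, h) = H*(-5 + h)
T(2*(0 - 2/1)) + d(71, -36) = -22*1/(2*(0 - 2/1)) + 71*(-5 - 36) = -22*1/(2*(0 - 2*1)) + 71*(-41) = -22*1/(2*(0 - 2)) - 2911 = -22/(2*(-2)) - 2911 = -22/(-4) - 2911 = -22*(-1/4) - 2911 = 11/2 - 2911 = -5811/2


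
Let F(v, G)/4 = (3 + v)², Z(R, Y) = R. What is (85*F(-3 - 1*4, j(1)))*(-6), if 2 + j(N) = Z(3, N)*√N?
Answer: -32640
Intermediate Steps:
j(N) = -2 + 3*√N
F(v, G) = 4*(3 + v)²
(85*F(-3 - 1*4, j(1)))*(-6) = (85*(4*(3 + (-3 - 1*4))²))*(-6) = (85*(4*(3 + (-3 - 4))²))*(-6) = (85*(4*(3 - 7)²))*(-6) = (85*(4*(-4)²))*(-6) = (85*(4*16))*(-6) = (85*64)*(-6) = 5440*(-6) = -32640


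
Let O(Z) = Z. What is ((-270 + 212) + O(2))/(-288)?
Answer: 7/36 ≈ 0.19444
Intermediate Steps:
((-270 + 212) + O(2))/(-288) = ((-270 + 212) + 2)/(-288) = (-58 + 2)*(-1/288) = -56*(-1/288) = 7/36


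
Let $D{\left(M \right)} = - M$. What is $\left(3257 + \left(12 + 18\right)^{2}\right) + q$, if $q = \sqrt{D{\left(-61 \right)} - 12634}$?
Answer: $4157 + 3 i \sqrt{1397} \approx 4157.0 + 112.13 i$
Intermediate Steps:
$q = 3 i \sqrt{1397}$ ($q = \sqrt{\left(-1\right) \left(-61\right) - 12634} = \sqrt{61 - 12634} = \sqrt{-12573} = 3 i \sqrt{1397} \approx 112.13 i$)
$\left(3257 + \left(12 + 18\right)^{2}\right) + q = \left(3257 + \left(12 + 18\right)^{2}\right) + 3 i \sqrt{1397} = \left(3257 + 30^{2}\right) + 3 i \sqrt{1397} = \left(3257 + 900\right) + 3 i \sqrt{1397} = 4157 + 3 i \sqrt{1397}$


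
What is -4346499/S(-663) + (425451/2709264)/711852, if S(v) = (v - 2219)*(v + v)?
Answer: -232850961102165115/204727430438895936 ≈ -1.1374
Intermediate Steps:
S(v) = 2*v*(-2219 + v) (S(v) = (-2219 + v)*(2*v) = 2*v*(-2219 + v))
-4346499/S(-663) + (425451/2709264)/711852 = -4346499*(-1/(1326*(-2219 - 663))) + (425451/2709264)/711852 = -4346499/(2*(-663)*(-2882)) + (425451*(1/2709264))*(1/711852) = -4346499/3821532 + (141817/903088)*(1/711852) = -4346499*1/3821532 + 141817/642864998976 = -1448833/1273844 + 141817/642864998976 = -232850961102165115/204727430438895936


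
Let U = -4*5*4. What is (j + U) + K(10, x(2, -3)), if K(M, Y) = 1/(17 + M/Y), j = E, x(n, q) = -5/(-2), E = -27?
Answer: -2246/21 ≈ -106.95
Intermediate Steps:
x(n, q) = 5/2 (x(n, q) = -5*(-½) = 5/2)
j = -27
U = -80 (U = -20*4 = -80)
(j + U) + K(10, x(2, -3)) = (-27 - 80) + 5/(2*(10 + 17*(5/2))) = -107 + 5/(2*(10 + 85/2)) = -107 + 5/(2*(105/2)) = -107 + (5/2)*(2/105) = -107 + 1/21 = -2246/21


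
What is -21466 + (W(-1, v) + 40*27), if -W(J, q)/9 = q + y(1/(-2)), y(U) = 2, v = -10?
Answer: -20314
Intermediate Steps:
W(J, q) = -18 - 9*q (W(J, q) = -9*(q + 2) = -9*(2 + q) = -18 - 9*q)
-21466 + (W(-1, v) + 40*27) = -21466 + ((-18 - 9*(-10)) + 40*27) = -21466 + ((-18 + 90) + 1080) = -21466 + (72 + 1080) = -21466 + 1152 = -20314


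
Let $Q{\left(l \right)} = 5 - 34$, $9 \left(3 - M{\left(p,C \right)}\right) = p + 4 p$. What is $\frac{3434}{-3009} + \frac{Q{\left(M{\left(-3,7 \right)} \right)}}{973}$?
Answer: $- \frac{201679}{172221} \approx -1.171$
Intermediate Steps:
$M{\left(p,C \right)} = 3 - \frac{5 p}{9}$ ($M{\left(p,C \right)} = 3 - \frac{p + 4 p}{9} = 3 - \frac{5 p}{9}$)
$Q{\left(l \right)} = -29$ ($Q{\left(l \right)} = 5 - 34 = -29$)
$\frac{3434}{-3009} + \frac{Q{\left(M{\left(-3,7 \right)} \right)}}{973} = \frac{3434}{-3009} - \frac{29}{973} = 3434 \left(- \frac{1}{3009}\right) - \frac{29}{973} = - \frac{202}{177} - \frac{29}{973} = - \frac{201679}{172221}$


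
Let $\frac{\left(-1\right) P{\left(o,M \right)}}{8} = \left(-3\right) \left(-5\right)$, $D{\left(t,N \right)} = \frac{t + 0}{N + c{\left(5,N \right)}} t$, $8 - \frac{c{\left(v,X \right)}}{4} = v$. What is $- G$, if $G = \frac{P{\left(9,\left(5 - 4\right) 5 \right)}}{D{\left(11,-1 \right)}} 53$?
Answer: $\frac{6360}{11} \approx 578.18$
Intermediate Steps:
$c{\left(v,X \right)} = 32 - 4 v$
$D{\left(t,N \right)} = \frac{t^{2}}{12 + N}$ ($D{\left(t,N \right)} = \frac{t + 0}{N + \left(32 - 20\right)} t = \frac{t}{N + \left(32 - 20\right)} t = \frac{t}{N + 12} t = \frac{t}{12 + N} t = \frac{t^{2}}{12 + N}$)
$P{\left(o,M \right)} = -120$ ($P{\left(o,M \right)} = - 8 \left(\left(-3\right) \left(-5\right)\right) = \left(-8\right) 15 = -120$)
$G = - \frac{6360}{11}$ ($G = - \frac{120}{11^{2} \frac{1}{12 - 1}} \cdot 53 = - \frac{120}{121 \cdot \frac{1}{11}} \cdot 53 = - \frac{120}{11} \cdot 53 = \left(-120\right) \frac{1}{11} \cdot 53 = \left(- \frac{120}{11}\right) 53 = - \frac{6360}{11} \approx -578.18$)
$- G = \left(-1\right) \left(- \frac{6360}{11}\right) = \frac{6360}{11}$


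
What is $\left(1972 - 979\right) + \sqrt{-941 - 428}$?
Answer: $993 + 37 i \approx 993.0 + 37.0 i$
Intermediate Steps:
$\left(1972 - 979\right) + \sqrt{-941 - 428} = 993 + \sqrt{-1369} = 993 + 37 i$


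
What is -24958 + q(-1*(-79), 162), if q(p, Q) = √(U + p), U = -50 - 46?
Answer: -24958 + I*√17 ≈ -24958.0 + 4.1231*I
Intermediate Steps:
U = -96
q(p, Q) = √(-96 + p)
-24958 + q(-1*(-79), 162) = -24958 + √(-96 - 1*(-79)) = -24958 + √(-96 + 79) = -24958 + √(-17) = -24958 + I*√17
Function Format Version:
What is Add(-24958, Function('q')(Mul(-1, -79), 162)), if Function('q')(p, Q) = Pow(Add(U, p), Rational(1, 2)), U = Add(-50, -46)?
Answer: Add(-24958, Mul(I, Pow(17, Rational(1, 2)))) ≈ Add(-24958., Mul(4.1231, I))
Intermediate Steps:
U = -96
Function('q')(p, Q) = Pow(Add(-96, p), Rational(1, 2))
Add(-24958, Function('q')(Mul(-1, -79), 162)) = Add(-24958, Pow(Add(-96, Mul(-1, -79)), Rational(1, 2))) = Add(-24958, Pow(Add(-96, 79), Rational(1, 2))) = Add(-24958, Pow(-17, Rational(1, 2))) = Add(-24958, Mul(I, Pow(17, Rational(1, 2))))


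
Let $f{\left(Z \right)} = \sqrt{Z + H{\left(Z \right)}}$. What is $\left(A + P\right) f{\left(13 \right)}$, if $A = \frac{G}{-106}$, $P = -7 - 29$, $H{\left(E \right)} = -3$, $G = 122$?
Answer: $- \frac{1969 \sqrt{10}}{53} \approx -117.48$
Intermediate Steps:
$P = -36$ ($P = -7 - 29 = -36$)
$f{\left(Z \right)} = \sqrt{-3 + Z}$ ($f{\left(Z \right)} = \sqrt{Z - 3} = \sqrt{-3 + Z}$)
$A = - \frac{61}{53}$ ($A = \frac{122}{-106} = 122 \left(- \frac{1}{106}\right) = - \frac{61}{53} \approx -1.1509$)
$\left(A + P\right) f{\left(13 \right)} = \left(- \frac{61}{53} - 36\right) \sqrt{-3 + 13} = - \frac{1969 \sqrt{10}}{53}$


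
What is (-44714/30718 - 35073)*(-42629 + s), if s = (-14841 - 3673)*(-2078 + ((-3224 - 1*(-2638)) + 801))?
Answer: -18557946001933492/15359 ≈ -1.2083e+12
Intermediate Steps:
s = 34491582 (s = -18514*(-2078 + ((-3224 + 2638) + 801)) = -18514*(-2078 + (-586 + 801)) = -18514*(-2078 + 215) = -18514*(-1863) = 34491582)
(-44714/30718 - 35073)*(-42629 + s) = (-44714/30718 - 35073)*(-42629 + 34491582) = (-44714*1/30718 - 35073)*34448953 = (-22357/15359 - 35073)*34448953 = -538708564/15359*34448953 = -18557946001933492/15359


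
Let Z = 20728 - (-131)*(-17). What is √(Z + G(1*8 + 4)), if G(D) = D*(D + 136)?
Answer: 3*√2253 ≈ 142.40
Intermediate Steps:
G(D) = D*(136 + D)
Z = 18501 (Z = 20728 - 1*2227 = 20728 - 2227 = 18501)
√(Z + G(1*8 + 4)) = √(18501 + (1*8 + 4)*(136 + (1*8 + 4))) = √(18501 + (8 + 4)*(136 + (8 + 4))) = √(18501 + 12*(136 + 12)) = √(18501 + 12*148) = √(18501 + 1776) = √20277 = 3*√2253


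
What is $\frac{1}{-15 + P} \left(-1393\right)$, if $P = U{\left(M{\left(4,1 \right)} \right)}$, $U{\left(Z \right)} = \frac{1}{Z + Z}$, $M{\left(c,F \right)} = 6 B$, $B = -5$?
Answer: $\frac{83580}{901} \approx 92.764$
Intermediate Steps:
$M{\left(c,F \right)} = -30$ ($M{\left(c,F \right)} = 6 \left(-5\right) = -30$)
$U{\left(Z \right)} = \frac{1}{2 Z}$
$P = - \frac{1}{60}$ ($P = \frac{1}{2 \left(-30\right)} = \frac{1}{2} \left(- \frac{1}{30}\right) = - \frac{1}{60} \approx -0.016667$)
$\frac{1}{-15 + P} \left(-1393\right) = \frac{1}{-15 - \frac{1}{60}} \left(-1393\right) = \frac{1}{- \frac{901}{60}} \left(-1393\right) = \left(- \frac{60}{901}\right) \left(-1393\right) = \frac{83580}{901}$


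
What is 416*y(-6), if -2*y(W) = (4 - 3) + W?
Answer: 1040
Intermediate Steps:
y(W) = -½ - W/2 (y(W) = -((4 - 3) + W)/2 = -(1 + W)/2 = -½ - W/2)
416*y(-6) = 416*(-½ - ½*(-6)) = 416*(-½ + 3) = 416*(5/2) = 1040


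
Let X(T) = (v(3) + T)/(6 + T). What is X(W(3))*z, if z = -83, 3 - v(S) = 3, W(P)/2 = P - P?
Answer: 0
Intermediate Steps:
W(P) = 0 (W(P) = 2*(P - P) = 2*0 = 0)
v(S) = 0 (v(S) = 3 - 1*3 = 3 - 3 = 0)
X(T) = T/(6 + T) (X(T) = (0 + T)/(6 + T) = T/(6 + T))
X(W(3))*z = (0/(6 + 0))*(-83) = (0/6)*(-83) = (0*(⅙))*(-83) = 0*(-83) = 0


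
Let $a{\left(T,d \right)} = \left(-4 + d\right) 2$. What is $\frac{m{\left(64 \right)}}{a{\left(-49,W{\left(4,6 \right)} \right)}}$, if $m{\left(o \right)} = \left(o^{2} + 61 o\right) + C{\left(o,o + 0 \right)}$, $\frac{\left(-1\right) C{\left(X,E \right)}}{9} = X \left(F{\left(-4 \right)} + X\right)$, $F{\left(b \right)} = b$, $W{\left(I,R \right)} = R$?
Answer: $-6640$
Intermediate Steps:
$a{\left(T,d \right)} = -8 + 2 d$
$C{\left(X,E \right)} = - 9 X \left(-4 + X\right)$
$m{\left(o \right)} = o^{2} + 61 o + 9 o \left(4 - o\right)$ ($m{\left(o \right)} = \left(o^{2} + 61 o\right) + 9 o \left(4 - o\right) = o^{2} + 61 o + 9 o \left(4 - o\right)$)
$\frac{m{\left(64 \right)}}{a{\left(-49,W{\left(4,6 \right)} \right)}} = \frac{64 \left(97 - 512\right)}{-8 + 2 \cdot 6} = \frac{64 \left(97 - 512\right)}{-8 + 12} = \frac{64 \left(-415\right)}{4} = \left(-26560\right) \frac{1}{4} = -6640$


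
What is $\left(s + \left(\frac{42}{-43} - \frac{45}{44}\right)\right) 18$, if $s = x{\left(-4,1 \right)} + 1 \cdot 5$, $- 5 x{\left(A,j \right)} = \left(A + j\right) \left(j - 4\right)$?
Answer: $\frac{102213}{4730} \approx 21.609$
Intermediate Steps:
$x{\left(A,j \right)} = - \frac{\left(-4 + j\right) \left(A + j\right)}{5}$ ($x{\left(A,j \right)} = - \frac{\left(A + j\right) \left(j - 4\right)}{5} = - \frac{\left(A + j\right) \left(-4 + j\right)}{5} = - \frac{\left(-4 + j\right) \left(A + j\right)}{5}$)
$s = \frac{16}{5}$ ($s = \left(- \frac{1^{2}}{5} + \frac{4}{5} \left(-4\right) + \frac{4}{5} \cdot 1 - \left(- \frac{4}{5}\right) 1\right) + 1 \cdot 5 = \left(\left(- \frac{1}{5}\right) 1 - \frac{16}{5} + \frac{4}{5} + \frac{4}{5}\right) + 5 = \left(- \frac{1}{5} - \frac{16}{5} + \frac{4}{5} + \frac{4}{5}\right) + 5 = - \frac{9}{5} + 5 = \frac{16}{5} \approx 3.2$)
$\left(s + \left(\frac{42}{-43} - \frac{45}{44}\right)\right) 18 = \left(\frac{16}{5} + \left(\frac{42}{-43} - \frac{45}{44}\right)\right) 18 = \left(\frac{16}{5} + \left(42 \left(- \frac{1}{43}\right) - \frac{45}{44}\right)\right) 18 = \left(\frac{16}{5} - \frac{3783}{1892}\right) 18 = \frac{11357}{9460} \cdot 18 = \frac{102213}{4730}$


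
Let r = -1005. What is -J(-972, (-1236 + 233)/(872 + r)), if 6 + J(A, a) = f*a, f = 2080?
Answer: -2085442/133 ≈ -15680.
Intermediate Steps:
J(A, a) = -6 + 2080*a
-J(-972, (-1236 + 233)/(872 + r)) = -(-6 + 2080*((-1236 + 233)/(872 - 1005))) = -(-6 + 2080*(-1003/(-133))) = -(-6 + 2080*(-1003*(-1/133))) = -(-6 + 2080*(1003/133)) = -(-6 + 2086240/133) = -1*2085442/133 = -2085442/133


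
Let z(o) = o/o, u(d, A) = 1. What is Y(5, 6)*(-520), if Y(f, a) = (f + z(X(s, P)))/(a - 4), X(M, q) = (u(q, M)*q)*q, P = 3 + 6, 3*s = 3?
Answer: -1560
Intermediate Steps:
s = 1 (s = (1/3)*3 = 1)
P = 9
X(M, q) = q**2 (X(M, q) = (1*q)*q = q*q = q**2)
z(o) = 1
Y(f, a) = (1 + f)/(-4 + a) (Y(f, a) = (f + 1)/(a - 4) = (1 + f)/(-4 + a))
Y(5, 6)*(-520) = ((1 + 5)/(-4 + 6))*(-520) = (6/2)*(-520) = ((1/2)*6)*(-520) = 3*(-520) = -1560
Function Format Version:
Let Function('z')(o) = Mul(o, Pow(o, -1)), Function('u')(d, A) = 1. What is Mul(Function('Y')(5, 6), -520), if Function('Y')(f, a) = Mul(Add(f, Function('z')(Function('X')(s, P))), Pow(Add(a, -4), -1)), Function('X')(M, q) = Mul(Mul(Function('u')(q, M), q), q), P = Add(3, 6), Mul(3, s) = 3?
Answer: -1560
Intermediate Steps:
s = 1 (s = Mul(Rational(1, 3), 3) = 1)
P = 9
Function('X')(M, q) = Pow(q, 2) (Function('X')(M, q) = Mul(Mul(1, q), q) = Mul(q, q) = Pow(q, 2))
Function('z')(o) = 1
Function('Y')(f, a) = Mul(Pow(Add(-4, a), -1), Add(1, f)) (Function('Y')(f, a) = Mul(Add(f, 1), Pow(Add(a, -4), -1)) = Mul(Add(1, f), Pow(Add(-4, a), -1)) = Mul(Pow(Add(-4, a), -1), Add(1, f)))
Mul(Function('Y')(5, 6), -520) = Mul(Mul(Pow(Add(-4, 6), -1), Add(1, 5)), -520) = Mul(Mul(Pow(2, -1), 6), -520) = Mul(Mul(Rational(1, 2), 6), -520) = Mul(3, -520) = -1560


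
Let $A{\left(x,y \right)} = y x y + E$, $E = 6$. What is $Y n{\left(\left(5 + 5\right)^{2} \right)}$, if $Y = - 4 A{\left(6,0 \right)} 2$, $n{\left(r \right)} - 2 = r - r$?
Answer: $-96$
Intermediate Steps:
$n{\left(r \right)} = 2$ ($n{\left(r \right)} = 2 + \left(r - r\right) = 2 + 0 = 2$)
$A{\left(x,y \right)} = 6 + x y^{2}$ ($A{\left(x,y \right)} = y x y + 6 = x y y + 6 = x y^{2} + 6 = 6 + x y^{2}$)
$Y = -48$ ($Y = - 4 \left(6 + 6 \cdot 0^{2}\right) 2 = - 4 \left(6 + 6 \cdot 0\right) 2 = - 4 \left(6 + 0\right) 2 = \left(-4\right) 6 \cdot 2 = \left(-24\right) 2 = -48$)
$Y n{\left(\left(5 + 5\right)^{2} \right)} = \left(-48\right) 2 = -96$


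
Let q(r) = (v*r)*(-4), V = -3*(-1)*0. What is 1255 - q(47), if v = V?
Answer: 1255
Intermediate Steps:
V = 0 (V = 3*0 = 0)
v = 0
q(r) = 0 (q(r) = (0*r)*(-4) = 0*(-4) = 0)
1255 - q(47) = 1255 - 1*0 = 1255 + 0 = 1255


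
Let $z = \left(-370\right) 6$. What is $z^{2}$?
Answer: $4928400$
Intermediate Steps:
$z = -2220$
$z^{2} = \left(-2220\right)^{2} = 4928400$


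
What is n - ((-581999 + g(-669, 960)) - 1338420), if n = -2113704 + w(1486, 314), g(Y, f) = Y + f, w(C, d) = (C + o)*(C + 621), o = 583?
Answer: 4165807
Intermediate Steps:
w(C, d) = (583 + C)*(621 + C) (w(C, d) = (C + 583)*(C + 621) = (583 + C)*(621 + C))
n = 2245679 (n = -2113704 + (362043 + 1486² + 1204*1486) = -2113704 + (362043 + 2208196 + 1789144) = -2113704 + 4359383 = 2245679)
n - ((-581999 + g(-669, 960)) - 1338420) = 2245679 - ((-581999 + (-669 + 960)) - 1338420) = 2245679 - ((-581999 + 291) - 1338420) = 2245679 - (-581708 - 1338420) = 2245679 - 1*(-1920128) = 2245679 + 1920128 = 4165807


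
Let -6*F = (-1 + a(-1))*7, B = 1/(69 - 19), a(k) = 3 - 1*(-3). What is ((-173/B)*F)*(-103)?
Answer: -15591625/3 ≈ -5.1972e+6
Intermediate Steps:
a(k) = 6 (a(k) = 3 + 3 = 6)
B = 1/50 ≈ 0.020000
F = -35/6 (F = -(-1 + 6)*7/6 = -5*7/6 = -⅙*35 = -35/6 ≈ -5.8333)
((-173/B)*F)*(-103) = (-173/1/50*(-35/6))*(-103) = (-173*50*(-35/6))*(-103) = -8650*(-35/6)*(-103) = (151375/3)*(-103) = -15591625/3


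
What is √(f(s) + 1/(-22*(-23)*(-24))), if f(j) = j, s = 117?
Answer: √1078422873/3036 ≈ 10.817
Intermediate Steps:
√(f(s) + 1/(-22*(-23)*(-24))) = √(117 + 1/(-22*(-23)*(-24))) = √(117 + 1/(506*(-24))) = √(117 + 1/(-12144)) = √(117 - 1/12144) = √(1420847/12144) = √1078422873/3036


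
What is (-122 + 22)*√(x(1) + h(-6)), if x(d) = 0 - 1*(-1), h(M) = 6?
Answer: -100*√7 ≈ -264.58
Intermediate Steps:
x(d) = 1 (x(d) = 0 + 1 = 1)
(-122 + 22)*√(x(1) + h(-6)) = (-122 + 22)*√(1 + 6) = -100*√7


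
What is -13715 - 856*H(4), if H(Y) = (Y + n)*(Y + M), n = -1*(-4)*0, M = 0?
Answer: -27411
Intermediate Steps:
n = 0 (n = 4*0 = 0)
H(Y) = Y² (H(Y) = (Y + 0)*(Y + 0) = Y*Y = Y²)
-13715 - 856*H(4) = -13715 - 856*4² = -13715 - 856*16 = -13715 - 13696 = -27411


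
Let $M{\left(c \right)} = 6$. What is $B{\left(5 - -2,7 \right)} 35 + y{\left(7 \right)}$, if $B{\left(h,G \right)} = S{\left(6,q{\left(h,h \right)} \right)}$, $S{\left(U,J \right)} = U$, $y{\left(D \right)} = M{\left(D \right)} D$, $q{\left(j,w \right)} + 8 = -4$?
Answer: $252$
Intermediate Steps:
$q{\left(j,w \right)} = -12$ ($q{\left(j,w \right)} = -8 - 4 = -12$)
$y{\left(D \right)} = 6 D$
$B{\left(h,G \right)} = 6$
$B{\left(5 - -2,7 \right)} 35 + y{\left(7 \right)} = 6 \cdot 35 + 6 \cdot 7 = 210 + 42 = 252$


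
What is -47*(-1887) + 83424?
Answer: 172113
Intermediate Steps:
-47*(-1887) + 83424 = 88689 + 83424 = 172113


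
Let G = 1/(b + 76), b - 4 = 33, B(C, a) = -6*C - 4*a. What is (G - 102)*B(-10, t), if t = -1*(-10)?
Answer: -230500/113 ≈ -2039.8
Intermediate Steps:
t = 10
b = 37 (b = 4 + 33 = 37)
G = 1/113 (G = 1/(37 + 76) = 1/113 ≈ 0.0088496)
(G - 102)*B(-10, t) = (1/113 - 102)*(-6*(-10) - 4*10) = -11525*(60 - 40)/113 = -11525/113*20 = -230500/113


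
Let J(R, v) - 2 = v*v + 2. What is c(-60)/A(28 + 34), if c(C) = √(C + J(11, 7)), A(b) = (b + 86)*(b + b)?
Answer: I*√7/18352 ≈ 0.00014417*I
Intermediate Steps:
J(R, v) = 4 + v² (J(R, v) = 2 + (v*v + 2) = 2 + (v² + 2) = 2 + (2 + v²) = 4 + v²)
A(b) = 2*b*(86 + b) (A(b) = (86 + b)*(2*b) = 2*b*(86 + b))
c(C) = √(53 + C) (c(C) = √(C + (4 + 7²)) = √(C + (4 + 49)) = √(C + 53) = √(53 + C))
c(-60)/A(28 + 34) = √(53 - 60)/((2*(28 + 34)*(86 + (28 + 34)))) = √(-7)/((2*62*(86 + 62))) = (I*√7)/((2*62*148)) = (I*√7)/18352 = (I*√7)*(1/18352) = I*√7/18352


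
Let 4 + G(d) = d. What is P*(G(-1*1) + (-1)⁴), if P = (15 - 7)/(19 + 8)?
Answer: -32/27 ≈ -1.1852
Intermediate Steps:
G(d) = -4 + d
P = 8/27 ≈ 0.29630
P*(G(-1*1) + (-1)⁴) = 8*((-4 - 1*1) + (-1)⁴)/27 = 8*((-4 - 1) + 1)/27 = 8*(-5 + 1)/27 = (8/27)*(-4) = -32/27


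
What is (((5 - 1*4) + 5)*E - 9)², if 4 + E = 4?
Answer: 81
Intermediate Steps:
E = 0 (E = -4 + 4 = 0)
(((5 - 1*4) + 5)*E - 9)² = (((5 - 1*4) + 5)*0 - 9)² = (((5 - 4) + 5)*0 - 9)² = ((1 + 5)*0 - 9)² = (6*0 - 9)² = (0 - 9)² = (-9)² = 81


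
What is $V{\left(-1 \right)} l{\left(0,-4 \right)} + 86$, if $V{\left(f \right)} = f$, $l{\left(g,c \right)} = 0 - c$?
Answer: $82$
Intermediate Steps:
$l{\left(g,c \right)} = - c$
$V{\left(-1 \right)} l{\left(0,-4 \right)} + 86 = - \left(-1\right) \left(-4\right) + 86 = \left(-1\right) 4 + 86 = -4 + 86 = 82$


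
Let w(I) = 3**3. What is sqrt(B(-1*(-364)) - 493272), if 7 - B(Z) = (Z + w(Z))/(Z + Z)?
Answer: I*sqrt(65355710602)/364 ≈ 702.33*I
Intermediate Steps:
w(I) = 27
B(Z) = 7 - (27 + Z)/(2*Z) (B(Z) = 7 - (Z + 27)/(Z + Z) = 7 - (27 + Z)/(2*Z))
sqrt(B(-1*(-364)) - 493272) = sqrt((-27 + 13*(-1*(-364)))/(2*((-1*(-364)))) - 493272) = sqrt((1/2)*(-27 + 13*364)/364 - 493272) = sqrt((1/2)*(1/364)*(-27 + 4732) - 493272) = sqrt((1/2)*(1/364)*4705 - 493272) = sqrt(4705/728 - 493272) = sqrt(-359097311/728) = I*sqrt(65355710602)/364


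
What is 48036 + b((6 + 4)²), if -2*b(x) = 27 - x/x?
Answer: 48023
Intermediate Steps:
b(x) = -13 (b(x) = -(27 - x/x)/2 = -(27 - 1*1)/2 = -(27 - 1)/2 = -½*26 = -13)
48036 + b((6 + 4)²) = 48036 - 13 = 48023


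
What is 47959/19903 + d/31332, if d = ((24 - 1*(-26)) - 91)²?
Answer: 1536108331/623600796 ≈ 2.4633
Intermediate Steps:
d = 1681 (d = ((24 + 26) - 91)² = (50 - 91)² = (-41)² = 1681)
47959/19903 + d/31332 = 47959/19903 + 1681/31332 = 1536108331/623600796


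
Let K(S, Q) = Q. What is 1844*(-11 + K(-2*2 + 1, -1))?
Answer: -22128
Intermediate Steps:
1844*(-11 + K(-2*2 + 1, -1)) = 1844*(-11 - 1) = 1844*(-12) = -22128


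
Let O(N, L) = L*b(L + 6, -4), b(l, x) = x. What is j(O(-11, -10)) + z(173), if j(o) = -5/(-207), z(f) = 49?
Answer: 10148/207 ≈ 49.024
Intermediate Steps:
O(N, L) = -4*L (O(N, L) = L*(-4) = -4*L)
j(o) = 5/207 (j(o) = -5*(-1/207) = 5/207)
j(O(-11, -10)) + z(173) = 5/207 + 49 = 10148/207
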